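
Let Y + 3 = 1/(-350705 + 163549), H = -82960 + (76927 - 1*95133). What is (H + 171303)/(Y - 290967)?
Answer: -13126560372/54456781321 ≈ -0.24105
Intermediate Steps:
H = -101166 (H = -82960 + (76927 - 95133) = -82960 - 18206 = -101166)
Y = -561469/187156 (Y = -3 + 1/(-350705 + 163549) = -3 + 1/(-187156) = -3 - 1/187156 = -561469/187156 ≈ -3.0000)
(H + 171303)/(Y - 290967) = (-101166 + 171303)/(-561469/187156 - 290967) = 70137/(-54456781321/187156) = 70137*(-187156/54456781321) = -13126560372/54456781321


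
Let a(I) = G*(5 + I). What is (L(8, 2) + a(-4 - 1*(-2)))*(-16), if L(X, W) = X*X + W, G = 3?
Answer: -1200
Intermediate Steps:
L(X, W) = W + X² (L(X, W) = X² + W = W + X²)
a(I) = 15 + 3*I (a(I) = 3*(5 + I) = 15 + 3*I)
(L(8, 2) + a(-4 - 1*(-2)))*(-16) = ((2 + 8²) + (15 + 3*(-4 - 1*(-2))))*(-16) = ((2 + 64) + (15 + 3*(-4 + 2)))*(-16) = (66 + (15 + 3*(-2)))*(-16) = (66 + (15 - 6))*(-16) = (66 + 9)*(-16) = 75*(-16) = -1200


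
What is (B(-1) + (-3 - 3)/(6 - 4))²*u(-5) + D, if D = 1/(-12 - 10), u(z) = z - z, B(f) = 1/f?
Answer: -1/22 ≈ -0.045455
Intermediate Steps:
u(z) = 0
D = -1/22 (D = 1/(-22) = -1/22 ≈ -0.045455)
(B(-1) + (-3 - 3)/(6 - 4))²*u(-5) + D = (1/(-1) + (-3 - 3)/(6 - 4))²*0 - 1/22 = (-1 - 6/2)²*0 - 1/22 = (-1 - 6*½)²*0 - 1/22 = (-1 - 3)²*0 - 1/22 = (-4)²*0 - 1/22 = 16*0 - 1/22 = 0 - 1/22 = -1/22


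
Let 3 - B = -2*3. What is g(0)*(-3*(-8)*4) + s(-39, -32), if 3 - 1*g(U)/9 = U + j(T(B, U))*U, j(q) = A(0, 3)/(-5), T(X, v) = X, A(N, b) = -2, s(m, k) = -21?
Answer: 2571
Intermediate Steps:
B = 9 (B = 3 - (-2)*3 = 3 - 1*(-6) = 3 + 6 = 9)
j(q) = ⅖ (j(q) = -2/(-5) = -2*(-⅕) = ⅖)
g(U) = 27 - 63*U/5 (g(U) = 27 - 9*(U + 2*U/5) = 27 - 63*U/5)
g(0)*(-3*(-8)*4) + s(-39, -32) = (27 - 63/5*0)*(-3*(-8)*4) - 21 = (27 + 0)*(24*4) - 21 = 27*96 - 21 = 2592 - 21 = 2571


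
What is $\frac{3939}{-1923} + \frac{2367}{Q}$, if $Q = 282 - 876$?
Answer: $- \frac{255241}{42306} \approx -6.0332$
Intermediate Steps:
$Q = -594$ ($Q = 282 - 876 = -594$)
$\frac{3939}{-1923} + \frac{2367}{Q} = \frac{3939}{-1923} + \frac{2367}{-594} = 3939 \left(- \frac{1}{1923}\right) + 2367 \left(- \frac{1}{594}\right) = - \frac{1313}{641} - \frac{263}{66} = - \frac{255241}{42306}$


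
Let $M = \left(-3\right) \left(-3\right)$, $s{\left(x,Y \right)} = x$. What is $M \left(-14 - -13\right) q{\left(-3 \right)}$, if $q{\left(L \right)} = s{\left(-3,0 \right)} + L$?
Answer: $54$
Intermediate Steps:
$q{\left(L \right)} = -3 + L$
$M = 9$
$M \left(-14 - -13\right) q{\left(-3 \right)} = 9 \left(-14 - -13\right) \left(-3 - 3\right) = 9 \left(-14 + 13\right) \left(-6\right) = 9 \left(-1\right) \left(-6\right) = \left(-9\right) \left(-6\right) = 54$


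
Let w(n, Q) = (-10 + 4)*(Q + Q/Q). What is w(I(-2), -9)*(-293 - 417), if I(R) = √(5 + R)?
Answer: -34080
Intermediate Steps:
w(n, Q) = -6 - 6*Q (w(n, Q) = -6*(Q + 1) = -6*(1 + Q) = -6 - 6*Q)
w(I(-2), -9)*(-293 - 417) = (-6 - 6*(-9))*(-293 - 417) = (-6 + 54)*(-710) = 48*(-710) = -34080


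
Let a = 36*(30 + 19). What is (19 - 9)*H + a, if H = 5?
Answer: 1814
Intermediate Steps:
a = 1764 (a = 36*49 = 1764)
(19 - 9)*H + a = (19 - 9)*5 + 1764 = 10*5 + 1764 = 50 + 1764 = 1814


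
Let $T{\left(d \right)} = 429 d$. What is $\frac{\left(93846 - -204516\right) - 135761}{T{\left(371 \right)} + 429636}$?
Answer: $\frac{162601}{588795} \approx 0.27616$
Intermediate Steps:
$\frac{\left(93846 - -204516\right) - 135761}{T{\left(371 \right)} + 429636} = \frac{\left(93846 - -204516\right) - 135761}{429 \cdot 371 + 429636} = \frac{\left(93846 + 204516\right) - 135761}{159159 + 429636} = \frac{298362 - 135761}{588795} = 162601 \cdot \frac{1}{588795} = \frac{162601}{588795}$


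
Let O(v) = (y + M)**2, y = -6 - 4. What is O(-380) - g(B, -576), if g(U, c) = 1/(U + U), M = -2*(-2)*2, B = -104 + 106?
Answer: 15/4 ≈ 3.7500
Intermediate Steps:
B = 2
M = 8 (M = 4*2 = 8)
g(U, c) = 1/(2*U)
y = -10
O(v) = 4 (O(v) = (-10 + 8)**2 = (-2)**2 = 4)
O(-380) - g(B, -576) = 4 - 1/(2*2) = 4 - 1*1/4 = 4 - 1/4 = 15/4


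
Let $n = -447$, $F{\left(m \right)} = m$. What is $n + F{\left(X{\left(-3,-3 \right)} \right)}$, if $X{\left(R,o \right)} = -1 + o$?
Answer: $-451$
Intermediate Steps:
$n + F{\left(X{\left(-3,-3 \right)} \right)} = -447 - 4 = -451$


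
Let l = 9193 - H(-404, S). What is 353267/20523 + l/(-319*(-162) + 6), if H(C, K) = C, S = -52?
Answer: 6151736953/353570244 ≈ 17.399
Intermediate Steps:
l = 9597 (l = 9193 - 1*(-404) = 9193 + 404 = 9597)
353267/20523 + l/(-319*(-162) + 6) = 353267/20523 + 9597/(-319*(-162) + 6) = 353267*(1/20523) + 9597/(51678 + 6) = 353267/20523 + 9597/51684 = 353267/20523 + 9597*(1/51684) = 353267/20523 + 3199/17228 = 6151736953/353570244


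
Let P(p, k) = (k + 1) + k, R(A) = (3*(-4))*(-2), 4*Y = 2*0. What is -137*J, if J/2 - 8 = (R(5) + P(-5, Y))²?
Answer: -173442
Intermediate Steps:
Y = 0 (Y = (2*0)/4 = (¼)*0 = 0)
R(A) = 24 (R(A) = -12*(-2) = 24)
P(p, k) = 1 + 2*k (P(p, k) = (1 + k) + k = 1 + 2*k)
J = 1266 (J = 16 + 2*(24 + (1 + 2*0))² = 16 + 2*(24 + (1 + 0))² = 16 + 2*(24 + 1)² = 16 + 2*25² = 16 + 2*625 = 16 + 1250 = 1266)
-137*J = -137*1266 = -173442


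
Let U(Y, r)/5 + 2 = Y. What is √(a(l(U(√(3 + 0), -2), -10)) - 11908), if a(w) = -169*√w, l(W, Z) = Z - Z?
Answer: 2*I*√2977 ≈ 109.12*I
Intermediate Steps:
U(Y, r) = -10 + 5*Y
l(W, Z) = 0
√(a(l(U(√(3 + 0), -2), -10)) - 11908) = √(-169*√0 - 11908) = √(-169*0 - 11908) = √(0 - 11908) = √(-11908) = 2*I*√2977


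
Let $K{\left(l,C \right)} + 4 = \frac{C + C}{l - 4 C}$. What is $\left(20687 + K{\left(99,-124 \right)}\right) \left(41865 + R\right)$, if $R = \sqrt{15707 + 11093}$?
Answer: $\frac{103039285101}{119} + \frac{49224548 \sqrt{67}}{119} \approx 8.6926 \cdot 10^{8}$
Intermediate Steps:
$K{\left(l,C \right)} = -4 + \frac{2 C}{l - 4 C}$ ($K{\left(l,C \right)} = -4 + \frac{C + C}{l - 4 C} = -4 + \frac{2 C}{l - 4 C}$)
$R = 20 \sqrt{67}$ ($R = \sqrt{26800} = 20 \sqrt{67} \approx 163.71$)
$\left(20687 + K{\left(99,-124 \right)}\right) \left(41865 + R\right) = \left(20687 + \frac{2 \left(\left(-9\right) \left(-124\right) + 2 \cdot 99\right)}{\left(-1\right) 99 + 4 \left(-124\right)}\right) \left(41865 + 20 \sqrt{67}\right) = \left(20687 + \frac{2 \left(1116 + 198\right)}{-99 - 496}\right) \left(41865 + 20 \sqrt{67}\right) = \left(20687 + 2 \frac{1}{-595} \cdot 1314\right) \left(41865 + 20 \sqrt{67}\right) = \left(20687 + 2 \left(- \frac{1}{595}\right) 1314\right) \left(41865 + 20 \sqrt{67}\right) = \left(20687 - \frac{2628}{595}\right) \left(41865 + 20 \sqrt{67}\right) = \frac{12306137 \left(41865 + 20 \sqrt{67}\right)}{595} = \frac{103039285101}{119} + \frac{49224548 \sqrt{67}}{119}$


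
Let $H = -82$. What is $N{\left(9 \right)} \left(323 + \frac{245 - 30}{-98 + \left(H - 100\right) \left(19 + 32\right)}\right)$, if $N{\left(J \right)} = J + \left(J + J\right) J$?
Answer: $\frac{103609755}{1876} \approx 55229.0$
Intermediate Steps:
$N{\left(J \right)} = J + 2 J^{2}$ ($N{\left(J \right)} = J + 2 J J = J + 2 J^{2}$)
$N{\left(9 \right)} \left(323 + \frac{245 - 30}{-98 + \left(H - 100\right) \left(19 + 32\right)}\right) = 9 \left(1 + 2 \cdot 9\right) \left(323 + \frac{245 - 30}{-98 + \left(-82 - 100\right) \left(19 + 32\right)}\right) = 9 \left(1 + 18\right) \left(323 + \frac{215}{-98 - 9282}\right) = 9 \cdot 19 \left(323 + \frac{215}{-98 - 9282}\right) = 171 \left(323 + \frac{215}{-9380}\right) = 171 \left(323 + 215 \left(- \frac{1}{9380}\right)\right) = 171 \left(323 - \frac{43}{1876}\right) = 171 \cdot \frac{605905}{1876} = \frac{103609755}{1876}$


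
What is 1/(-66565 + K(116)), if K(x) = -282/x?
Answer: -58/3860911 ≈ -1.5022e-5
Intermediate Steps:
1/(-66565 + K(116)) = 1/(-66565 - 282/116) = 1/(-66565 - 282*1/116) = 1/(-66565 - 141/58) = 1/(-3860911/58) = -58/3860911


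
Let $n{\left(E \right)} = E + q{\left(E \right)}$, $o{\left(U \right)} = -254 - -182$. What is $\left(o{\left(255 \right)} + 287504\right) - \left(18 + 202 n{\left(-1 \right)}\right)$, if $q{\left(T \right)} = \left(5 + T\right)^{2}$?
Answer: $284384$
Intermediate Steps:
$o{\left(U \right)} = -72$ ($o{\left(U \right)} = -254 + 182 = -72$)
$n{\left(E \right)} = E + \left(5 + E\right)^{2}$
$\left(o{\left(255 \right)} + 287504\right) - \left(18 + 202 n{\left(-1 \right)}\right) = \left(-72 + 287504\right) - \left(18 + 202 \left(-1 + \left(5 - 1\right)^{2}\right)\right) = 287432 - \left(18 + 202 \left(-1 + 4^{2}\right)\right) = 287432 - \left(18 + 202 \left(-1 + 16\right)\right) = 287432 - 3048 = 284384$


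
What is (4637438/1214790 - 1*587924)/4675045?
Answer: -357099779261/2839598957775 ≈ -0.12576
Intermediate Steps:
(4637438/1214790 - 1*587924)/4675045 = (4637438*(1/1214790) - 587924)*(1/4675045) = (2318719/607395 - 587924)*(1/4675045) = -357099779261/607395*1/4675045 = -357099779261/2839598957775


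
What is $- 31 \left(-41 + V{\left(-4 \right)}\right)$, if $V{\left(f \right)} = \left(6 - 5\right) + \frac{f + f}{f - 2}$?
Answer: $\frac{3596}{3} \approx 1198.7$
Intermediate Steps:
$V{\left(f \right)} = 1 + \frac{2 f}{-2 + f}$
$- 31 \left(-41 + V{\left(-4 \right)}\right) = - 31 \left(-41 + \frac{-2 + 3 \left(-4\right)}{-2 - 4}\right) = - 31 \left(-41 + \frac{-2 - 12}{-6}\right) = - 31 \left(-41 - - \frac{7}{3}\right) = - 31 \left(-41 + \frac{7}{3}\right) = \left(-31\right) \left(- \frac{116}{3}\right) = \frac{3596}{3}$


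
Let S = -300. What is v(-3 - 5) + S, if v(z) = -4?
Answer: -304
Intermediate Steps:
v(-3 - 5) + S = -4 - 300 = -304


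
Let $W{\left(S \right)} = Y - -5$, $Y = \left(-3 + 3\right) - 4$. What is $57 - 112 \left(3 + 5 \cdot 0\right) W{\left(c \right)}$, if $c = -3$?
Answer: $-279$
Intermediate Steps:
$Y = -4$ ($Y = 0 - 4 = -4$)
$W{\left(S \right)} = 1$ ($W{\left(S \right)} = -4 - -5 = -4 + 5 = 1$)
$57 - 112 \left(3 + 5 \cdot 0\right) W{\left(c \right)} = 57 - 112 \left(3 + 5 \cdot 0\right) 1 = 57 - 112 \left(3 + 0\right) 1 = 57 - 112 \cdot 3 \cdot 1 = 57 - 336 = -279$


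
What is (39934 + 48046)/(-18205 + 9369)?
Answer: -21995/2209 ≈ -9.9570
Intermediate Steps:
(39934 + 48046)/(-18205 + 9369) = 87980/(-8836) = 87980*(-1/8836) = -21995/2209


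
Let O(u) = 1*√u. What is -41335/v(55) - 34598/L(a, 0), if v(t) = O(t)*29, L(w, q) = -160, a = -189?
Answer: 17299/80 - 8267*√55/319 ≈ 24.044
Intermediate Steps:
O(u) = √u
v(t) = 29*√t (v(t) = √t*29 = 29*√t)
-41335/v(55) - 34598/L(a, 0) = -41335*√55/1595 - 34598/(-160) = -8267*√55/319 - 34598*(-1/160) = -8267*√55/319 + 17299/80 = 17299/80 - 8267*√55/319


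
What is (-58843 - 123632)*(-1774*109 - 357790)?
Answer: 100572191100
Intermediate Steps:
(-58843 - 123632)*(-1774*109 - 357790) = -182475*(-193366 - 357790) = -182475*(-551156) = 100572191100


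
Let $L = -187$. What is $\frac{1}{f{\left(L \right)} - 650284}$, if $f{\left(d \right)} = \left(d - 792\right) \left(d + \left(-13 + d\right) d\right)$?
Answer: $- \frac{1}{37081811} \approx -2.6967 \cdot 10^{-8}$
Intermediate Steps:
$f{\left(d \right)} = \left(-792 + d\right) \left(d + d \left(-13 + d\right)\right)$
$\frac{1}{f{\left(L \right)} - 650284} = \frac{1}{- 187 \left(9504 + \left(-187\right)^{2} - -150348\right) - 650284} = \frac{1}{- 187 \left(9504 + 34969 + 150348\right) - 650284} = \frac{1}{\left(-187\right) 194821 - 650284} = \frac{1}{-36431527 - 650284} = \frac{1}{-37081811} = - \frac{1}{37081811}$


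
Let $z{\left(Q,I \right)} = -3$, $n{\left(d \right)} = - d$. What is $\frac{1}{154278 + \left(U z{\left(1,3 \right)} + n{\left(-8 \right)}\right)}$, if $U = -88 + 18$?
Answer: $\frac{1}{154496} \approx 6.4727 \cdot 10^{-6}$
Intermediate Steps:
$U = -70$
$\frac{1}{154278 + \left(U z{\left(1,3 \right)} + n{\left(-8 \right)}\right)} = \frac{1}{154278 - -218} = \frac{1}{154278 + \left(210 + 8\right)} = \frac{1}{154278 + 218} = \frac{1}{154496}$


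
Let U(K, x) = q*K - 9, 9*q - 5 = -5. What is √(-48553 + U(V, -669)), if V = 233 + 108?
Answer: I*√48562 ≈ 220.37*I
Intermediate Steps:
q = 0 (q = 5/9 + (⅑)*(-5) = 5/9 - 5/9 = 0)
V = 341
U(K, x) = -9 (U(K, x) = 0*K - 9 = 0 - 9 = -9)
√(-48553 + U(V, -669)) = √(-48553 - 9) = √(-48562) = I*√48562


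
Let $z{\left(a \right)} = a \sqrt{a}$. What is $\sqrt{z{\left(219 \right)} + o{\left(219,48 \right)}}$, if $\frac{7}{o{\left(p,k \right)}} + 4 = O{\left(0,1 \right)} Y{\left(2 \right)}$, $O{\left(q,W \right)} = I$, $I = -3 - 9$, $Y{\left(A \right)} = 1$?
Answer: $\frac{\sqrt{-7 + 3504 \sqrt{219}}}{4} \approx 56.925$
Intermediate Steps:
$I = -12$ ($I = -3 - 9 = -12$)
$z{\left(a \right)} = a^{\frac{3}{2}}$
$O{\left(q,W \right)} = -12$
$o{\left(p,k \right)} = - \frac{7}{16}$ ($o{\left(p,k \right)} = \frac{7}{-4 - 12} = \frac{7}{-16} = 7 \left(- \frac{1}{16}\right) = - \frac{7}{16}$)
$\sqrt{z{\left(219 \right)} + o{\left(219,48 \right)}} = \sqrt{219^{\frac{3}{2}} - \frac{7}{16}} = \sqrt{219 \sqrt{219} - \frac{7}{16}} = \sqrt{- \frac{7}{16} + 219 \sqrt{219}}$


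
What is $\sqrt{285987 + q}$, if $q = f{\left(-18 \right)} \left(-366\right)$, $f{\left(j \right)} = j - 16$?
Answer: $3 \sqrt{33159} \approx 546.29$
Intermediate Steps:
$f{\left(j \right)} = -16 + j$
$q = 12444$ ($q = \left(-16 - 18\right) \left(-366\right) = \left(-34\right) \left(-366\right) = 12444$)
$\sqrt{285987 + q} = \sqrt{285987 + 12444} = \sqrt{298431} = 3 \sqrt{33159}$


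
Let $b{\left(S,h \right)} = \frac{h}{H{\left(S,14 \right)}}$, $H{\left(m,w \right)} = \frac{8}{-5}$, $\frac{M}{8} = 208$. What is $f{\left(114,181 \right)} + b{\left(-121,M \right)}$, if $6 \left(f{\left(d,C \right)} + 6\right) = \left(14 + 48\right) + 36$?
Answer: $- \frac{3089}{3} \approx -1029.7$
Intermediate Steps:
$f{\left(d,C \right)} = \frac{31}{3}$ ($f{\left(d,C \right)} = -6 + \frac{\left(14 + 48\right) + 36}{6} = -6 + \frac{62 + 36}{6} = -6 + \frac{1}{6} \cdot 98 = -6 + \frac{49}{3} = \frac{31}{3}$)
$M = 1664$ ($M = 8 \cdot 208 = 1664$)
$H{\left(m,w \right)} = - \frac{8}{5}$ ($H{\left(m,w \right)} = 8 \left(- \frac{1}{5}\right) = - \frac{8}{5}$)
$b{\left(S,h \right)} = - \frac{5 h}{8}$ ($b{\left(S,h \right)} = \frac{h}{- \frac{8}{5}} = h \left(- \frac{5}{8}\right) = - \frac{5 h}{8}$)
$f{\left(114,181 \right)} + b{\left(-121,M \right)} = \frac{31}{3} - 1040 = - \frac{3089}{3}$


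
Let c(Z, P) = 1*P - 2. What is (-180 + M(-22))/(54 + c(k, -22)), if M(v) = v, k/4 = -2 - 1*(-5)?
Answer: -101/15 ≈ -6.7333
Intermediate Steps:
k = 12 (k = 4*(-2 - 1*(-5)) = 4*(-2 + 5) = 4*3 = 12)
c(Z, P) = -2 + P (c(Z, P) = P - 2 = -2 + P)
(-180 + M(-22))/(54 + c(k, -22)) = (-180 - 22)/(54 + (-2 - 22)) = -202/(54 - 24) = -202/30 = -202*1/30 = -101/15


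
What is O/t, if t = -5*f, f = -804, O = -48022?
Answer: -24011/2010 ≈ -11.946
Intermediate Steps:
t = 4020 (t = -5*(-804) = 4020)
O/t = -48022/4020 = -48022*1/4020 = -24011/2010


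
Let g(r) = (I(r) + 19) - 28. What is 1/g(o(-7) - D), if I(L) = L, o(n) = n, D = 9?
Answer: -1/25 ≈ -0.040000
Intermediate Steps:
g(r) = -9 + r (g(r) = (r + 19) - 28 = (19 + r) - 28 = -9 + r)
1/g(o(-7) - D) = 1/(-9 + (-7 - 1*9)) = 1/(-9 + (-7 - 9)) = 1/(-9 - 16) = 1/(-25) = -1/25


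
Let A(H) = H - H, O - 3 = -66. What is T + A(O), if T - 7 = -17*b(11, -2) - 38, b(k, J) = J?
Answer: 3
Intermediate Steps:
O = -63 (O = 3 - 66 = -63)
A(H) = 0
T = 3 (T = 7 + (-17*(-2) - 38) = 7 + (34 - 38) = 7 - 4 = 3)
T + A(O) = 3 + 0 = 3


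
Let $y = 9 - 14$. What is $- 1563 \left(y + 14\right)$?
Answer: $-14067$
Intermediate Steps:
$y = -5$
$- 1563 \left(y + 14\right) = - 1563 \left(-5 + 14\right) = \left(-1563\right) 9 = -14067$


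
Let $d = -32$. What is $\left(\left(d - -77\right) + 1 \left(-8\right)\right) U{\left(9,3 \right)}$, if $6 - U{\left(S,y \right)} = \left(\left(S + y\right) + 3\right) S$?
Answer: $-4773$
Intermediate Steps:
$U{\left(S,y \right)} = 6 - S \left(3 + S + y\right)$ ($U{\left(S,y \right)} = 6 - \left(\left(S + y\right) + 3\right) S = 6 - \left(3 + S + y\right) S = 6 - S \left(3 + S + y\right)$)
$\left(\left(d - -77\right) + 1 \left(-8\right)\right) U{\left(9,3 \right)} = \left(\left(-32 - -77\right) + 1 \left(-8\right)\right) \left(6 - 9^{2} - 27 - 9 \cdot 3\right) = \left(\left(-32 + 77\right) - 8\right) \left(6 - 81 - 27 - 27\right) = \left(45 - 8\right) \left(6 - 81 - 27 - 27\right) = 37 \left(-129\right) = -4773$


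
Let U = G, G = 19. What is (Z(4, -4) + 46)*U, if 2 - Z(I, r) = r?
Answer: 988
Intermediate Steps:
U = 19
Z(I, r) = 2 - r
(Z(4, -4) + 46)*U = ((2 - 1*(-4)) + 46)*19 = ((2 + 4) + 46)*19 = (6 + 46)*19 = 52*19 = 988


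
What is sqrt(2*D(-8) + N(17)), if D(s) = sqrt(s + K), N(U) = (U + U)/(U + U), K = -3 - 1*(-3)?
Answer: sqrt(1 + 4*I*sqrt(2)) ≈ 1.8364 + 1.5402*I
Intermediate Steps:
K = 0 (K = -3 + 3 = 0)
N(U) = 1 (N(U) = (2*U)/((2*U)) = (2*U)*(1/(2*U)) = 1)
D(s) = sqrt(s) (D(s) = sqrt(s + 0) = sqrt(s))
sqrt(2*D(-8) + N(17)) = sqrt(2*sqrt(-8) + 1) = sqrt(2*(2*I*sqrt(2)) + 1) = sqrt(4*I*sqrt(2) + 1) = sqrt(1 + 4*I*sqrt(2))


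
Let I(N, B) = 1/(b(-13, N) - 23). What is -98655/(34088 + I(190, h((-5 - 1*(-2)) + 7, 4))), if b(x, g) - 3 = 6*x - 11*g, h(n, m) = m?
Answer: -215857140/74584543 ≈ -2.8941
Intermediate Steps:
b(x, g) = 3 - 11*g + 6*x (b(x, g) = 3 + (6*x - 11*g) = 3 + (-11*g + 6*x) = 3 - 11*g + 6*x)
I(N, B) = 1/(-98 - 11*N) (I(N, B) = 1/((3 - 11*N + 6*(-13)) - 23) = 1/((3 - 11*N - 78) - 23) = 1/((-75 - 11*N) - 23) = 1/(-98 - 11*N))
-98655/(34088 + I(190, h((-5 - 1*(-2)) + 7, 4))) = -98655/(34088 - 1/(98 + 11*190)) = -98655/(34088 - 1/(98 + 2090)) = -98655/(34088 - 1/2188) = -98655/74584543/2188 = -98655*2188/74584543 = -215857140/74584543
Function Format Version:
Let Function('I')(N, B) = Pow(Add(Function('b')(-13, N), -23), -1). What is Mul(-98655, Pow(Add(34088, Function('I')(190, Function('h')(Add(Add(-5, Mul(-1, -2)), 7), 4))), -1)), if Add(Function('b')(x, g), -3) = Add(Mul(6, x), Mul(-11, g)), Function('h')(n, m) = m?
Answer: Rational(-215857140, 74584543) ≈ -2.8941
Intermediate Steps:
Function('b')(x, g) = Add(3, Mul(-11, g), Mul(6, x)) (Function('b')(x, g) = Add(3, Add(Mul(6, x), Mul(-11, g))) = Add(3, Add(Mul(-11, g), Mul(6, x))) = Add(3, Mul(-11, g), Mul(6, x)))
Function('I')(N, B) = Pow(Add(-98, Mul(-11, N)), -1) (Function('I')(N, B) = Pow(Add(Add(3, Mul(-11, N), Mul(6, -13)), -23), -1) = Pow(Add(Add(3, Mul(-11, N), -78), -23), -1) = Pow(Add(Add(-75, Mul(-11, N)), -23), -1) = Pow(Add(-98, Mul(-11, N)), -1))
Mul(-98655, Pow(Add(34088, Function('I')(190, Function('h')(Add(Add(-5, Mul(-1, -2)), 7), 4))), -1)) = Mul(-98655, Pow(Add(34088, Mul(-1, Pow(Add(98, Mul(11, 190)), -1))), -1)) = Mul(-98655, Pow(Add(34088, Mul(-1, Pow(Add(98, 2090), -1))), -1)) = Mul(-98655, Pow(Add(34088, Mul(-1, Pow(2188, -1))), -1)) = Mul(-98655, Pow(Add(34088, Mul(-1, Rational(1, 2188))), -1)) = Mul(-98655, Pow(Add(34088, Rational(-1, 2188)), -1)) = Mul(-98655, Pow(Rational(74584543, 2188), -1)) = Mul(-98655, Rational(2188, 74584543)) = Rational(-215857140, 74584543)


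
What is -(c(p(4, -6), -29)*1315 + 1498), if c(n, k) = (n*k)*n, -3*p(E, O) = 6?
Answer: 151042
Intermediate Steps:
p(E, O) = -2 (p(E, O) = -⅓*6 = -2)
c(n, k) = k*n² (c(n, k) = (k*n)*n = k*n²)
-(c(p(4, -6), -29)*1315 + 1498) = -(-29*(-2)²*1315 + 1498) = -(-29*4*1315 + 1498) = -(-116*1315 + 1498) = -(-152540 + 1498) = -1*(-151042) = 151042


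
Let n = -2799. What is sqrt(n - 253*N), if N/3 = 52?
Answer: I*sqrt(42267) ≈ 205.59*I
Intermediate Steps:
N = 156 (N = 3*52 = 156)
sqrt(n - 253*N) = sqrt(-2799 - 253*156) = sqrt(-2799 - 39468) = sqrt(-42267) = I*sqrt(42267)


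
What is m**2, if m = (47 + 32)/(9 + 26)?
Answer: 6241/1225 ≈ 5.0947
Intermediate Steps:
m = 79/35 ≈ 2.2571
m**2 = (79/35)**2 = 6241/1225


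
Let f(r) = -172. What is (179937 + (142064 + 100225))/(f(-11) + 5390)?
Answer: 211113/2609 ≈ 80.917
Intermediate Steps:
(179937 + (142064 + 100225))/(f(-11) + 5390) = (179937 + (142064 + 100225))/(-172 + 5390) = (179937 + 242289)/5218 = 422226*(1/5218) = 211113/2609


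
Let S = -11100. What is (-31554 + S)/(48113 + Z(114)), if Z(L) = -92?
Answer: -14218/16007 ≈ -0.88824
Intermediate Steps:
(-31554 + S)/(48113 + Z(114)) = (-31554 - 11100)/(48113 - 92) = -42654/48021 = -42654*1/48021 = -14218/16007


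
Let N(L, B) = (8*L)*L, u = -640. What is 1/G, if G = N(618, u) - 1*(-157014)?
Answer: 1/3212406 ≈ 3.1129e-7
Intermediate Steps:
N(L, B) = 8*L**2
G = 3212406 (G = 8*618**2 - 1*(-157014) = 8*381924 + 157014 = 3055392 + 157014 = 3212406)
1/G = 1/3212406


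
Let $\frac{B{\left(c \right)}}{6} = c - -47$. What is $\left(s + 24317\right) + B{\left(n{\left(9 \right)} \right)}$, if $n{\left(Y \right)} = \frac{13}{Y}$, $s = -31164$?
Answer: $- \frac{19669}{3} \approx -6556.3$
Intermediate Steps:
$B{\left(c \right)} = 282 + 6 c$ ($B{\left(c \right)} = 6 \left(c - -47\right) = 6 \left(c + 47\right) = 6 \left(47 + c\right) = 282 + 6 c$)
$\left(s + 24317\right) + B{\left(n{\left(9 \right)} \right)} = \left(-31164 + 24317\right) + \left(282 + 6 \cdot \frac{13}{9}\right) = -6847 + \left(282 + 6 \cdot 13 \cdot \frac{1}{9}\right) = -6847 + \left(282 + 6 \cdot \frac{13}{9}\right) = -6847 + \left(282 + \frac{26}{3}\right) = -6847 + \frac{872}{3} = - \frac{19669}{3}$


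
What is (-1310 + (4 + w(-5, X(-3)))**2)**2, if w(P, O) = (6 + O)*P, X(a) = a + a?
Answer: 1674436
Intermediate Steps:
X(a) = 2*a
w(P, O) = P*(6 + O)
(-1310 + (4 + w(-5, X(-3)))**2)**2 = (-1310 + (4 - 5*(6 + 2*(-3)))**2)**2 = (-1310 + (4 - 5*(6 - 6))**2)**2 = (-1310 + (4 - 5*0)**2)**2 = (-1310 + (4 + 0)**2)**2 = (-1310 + 4**2)**2 = (-1310 + 16)**2 = (-1294)**2 = 1674436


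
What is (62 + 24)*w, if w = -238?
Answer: -20468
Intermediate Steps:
(62 + 24)*w = (62 + 24)*(-238) = 86*(-238) = -20468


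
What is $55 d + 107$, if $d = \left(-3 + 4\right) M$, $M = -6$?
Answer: $-223$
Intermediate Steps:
$d = -6$ ($d = \left(-3 + 4\right) \left(-6\right) = 1 \left(-6\right) = -6$)
$55 d + 107 = 55 \left(-6\right) + 107 = -330 + 107 = -223$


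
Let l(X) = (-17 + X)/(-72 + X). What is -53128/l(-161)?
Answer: -6189412/89 ≈ -69544.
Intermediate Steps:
l(X) = (-17 + X)/(-72 + X)
-53128/l(-161) = -53128*(-72 - 161)/(-17 - 161) = -53128/(-178/(-233)) = -53128/((-1/233*(-178))) = -53128/178/233 = -53128*233/178 = -6189412/89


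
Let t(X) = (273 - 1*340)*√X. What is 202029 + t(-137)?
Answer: 202029 - 67*I*√137 ≈ 2.0203e+5 - 784.21*I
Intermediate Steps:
t(X) = -67*√X (t(X) = (273 - 340)*√X = -67*√X)
202029 + t(-137) = 202029 - 67*I*√137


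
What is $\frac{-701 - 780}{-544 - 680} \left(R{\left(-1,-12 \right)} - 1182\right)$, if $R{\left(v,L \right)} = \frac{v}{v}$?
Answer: $- \frac{1749061}{1224} \approx -1429.0$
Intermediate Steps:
$R{\left(v,L \right)} = 1$
$\frac{-701 - 780}{-544 - 680} \left(R{\left(-1,-12 \right)} - 1182\right) = \frac{-701 - 780}{-544 - 680} \left(1 - 1182\right) = - \frac{1481}{-1224} \left(-1181\right) = \left(-1481\right) \left(- \frac{1}{1224}\right) \left(-1181\right) = \frac{1481}{1224} \left(-1181\right) = - \frac{1749061}{1224}$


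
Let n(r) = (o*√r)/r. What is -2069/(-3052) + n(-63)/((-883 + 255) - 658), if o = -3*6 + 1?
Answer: 2069/3052 - 17*I*√7/27006 ≈ 0.67792 - 0.0016655*I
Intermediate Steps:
o = -17 (o = -18 + 1 = -17)
n(r) = -17/√r (n(r) = (-17*√r)/r = -17/√r)
-2069/(-3052) + n(-63)/((-883 + 255) - 658) = -2069/(-3052) + (-(-17)*I*√7/21)/((-883 + 255) - 658) = -2069*(-1/3052) + (-(-17)*I*√7/21)/(-628 - 658) = 2069/3052 + (17*I*√7/21)/(-1286) = 2069/3052 + (17*I*√7/21)*(-1/1286) = 2069/3052 - 17*I*√7/27006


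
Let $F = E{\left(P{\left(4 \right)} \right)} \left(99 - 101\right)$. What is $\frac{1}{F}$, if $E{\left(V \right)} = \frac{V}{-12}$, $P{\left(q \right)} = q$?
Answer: $\frac{3}{2} \approx 1.5$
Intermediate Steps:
$E{\left(V \right)} = - \frac{V}{12}$ ($E{\left(V \right)} = V \left(- \frac{1}{12}\right) = - \frac{V}{12}$)
$F = \frac{2}{3}$ ($F = \left(- \frac{1}{12}\right) 4 \left(99 - 101\right) = \left(- \frac{1}{3}\right) \left(-2\right) = \frac{2}{3} \approx 0.66667$)
$\frac{1}{F} = \frac{1}{\frac{2}{3}} = \frac{3}{2}$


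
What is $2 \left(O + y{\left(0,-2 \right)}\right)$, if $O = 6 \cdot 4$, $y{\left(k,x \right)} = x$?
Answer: $44$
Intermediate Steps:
$O = 24$
$2 \left(O + y{\left(0,-2 \right)}\right) = 2 \left(24 - 2\right) = 2 \cdot 22 = 44$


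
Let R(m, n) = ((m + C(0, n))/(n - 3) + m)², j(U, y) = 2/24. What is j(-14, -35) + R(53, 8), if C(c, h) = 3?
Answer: 1236517/300 ≈ 4121.7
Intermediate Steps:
j(U, y) = 1/12 (j(U, y) = 2*(1/24) = 1/12)
R(m, n) = (m + (3 + m)/(-3 + n))² (R(m, n) = ((m + 3)/(n - 3) + m)² = ((3 + m)/(-3 + n) + m)² = (m + (3 + m)/(-3 + n))²)
j(-14, -35) + R(53, 8) = 1/12 + (3 - 2*53 + 53*8)²/(-3 + 8)² = 1/12 + (3 - 106 + 424)²/5² = 1/12 + (1/25)*321² = 1/12 + (1/25)*103041 = 1/12 + 103041/25 = 1236517/300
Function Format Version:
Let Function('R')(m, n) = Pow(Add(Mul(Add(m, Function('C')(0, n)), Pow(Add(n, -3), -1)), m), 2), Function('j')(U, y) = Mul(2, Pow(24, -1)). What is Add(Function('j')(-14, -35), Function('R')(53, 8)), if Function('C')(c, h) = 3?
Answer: Rational(1236517, 300) ≈ 4121.7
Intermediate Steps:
Function('j')(U, y) = Rational(1, 12) (Function('j')(U, y) = Mul(2, Rational(1, 24)) = Rational(1, 12))
Function('R')(m, n) = Pow(Add(m, Mul(Pow(Add(-3, n), -1), Add(3, m))), 2) (Function('R')(m, n) = Pow(Add(Mul(Add(m, 3), Pow(Add(n, -3), -1)), m), 2) = Pow(Add(Mul(Add(3, m), Pow(Add(-3, n), -1)), m), 2) = Pow(Add(Mul(Pow(Add(-3, n), -1), Add(3, m)), m), 2) = Pow(Add(m, Mul(Pow(Add(-3, n), -1), Add(3, m))), 2))
Add(Function('j')(-14, -35), Function('R')(53, 8)) = Add(Rational(1, 12), Mul(Pow(Add(-3, 8), -2), Pow(Add(3, Mul(-2, 53), Mul(53, 8)), 2))) = Add(Rational(1, 12), Mul(Pow(5, -2), Pow(Add(3, -106, 424), 2))) = Add(Rational(1, 12), Mul(Rational(1, 25), Pow(321, 2))) = Add(Rational(1, 12), Mul(Rational(1, 25), 103041)) = Add(Rational(1, 12), Rational(103041, 25)) = Rational(1236517, 300)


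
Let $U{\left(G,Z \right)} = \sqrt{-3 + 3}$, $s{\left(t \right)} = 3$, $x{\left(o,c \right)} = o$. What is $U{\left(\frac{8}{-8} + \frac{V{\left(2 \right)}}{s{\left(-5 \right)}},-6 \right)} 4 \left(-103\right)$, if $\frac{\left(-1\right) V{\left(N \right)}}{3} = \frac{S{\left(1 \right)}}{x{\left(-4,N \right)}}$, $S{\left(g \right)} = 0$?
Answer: $0$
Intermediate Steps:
$V{\left(N \right)} = 0$ ($V{\left(N \right)} = - 3 \frac{0}{-4} = - 3 \cdot 0 \left(- \frac{1}{4}\right) = \left(-3\right) 0 = 0$)
$U{\left(G,Z \right)} = 0$ ($U{\left(G,Z \right)} = \sqrt{0} = 0$)
$U{\left(\frac{8}{-8} + \frac{V{\left(2 \right)}}{s{\left(-5 \right)}},-6 \right)} 4 \left(-103\right) = 0 \cdot 4 \left(-103\right) = 0 \left(-412\right) = 0$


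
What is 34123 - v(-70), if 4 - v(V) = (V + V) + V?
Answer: 33909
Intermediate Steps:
v(V) = 4 - 3*V (v(V) = 4 - ((V + V) + V) = 4 - (2*V + V) = 4 - 3*V)
34123 - v(-70) = 34123 - (4 - 3*(-70)) = 34123 - (4 + 210) = 34123 - 1*214 = 34123 - 214 = 33909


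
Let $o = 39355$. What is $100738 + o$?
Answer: $140093$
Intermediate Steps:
$100738 + o = 100738 + 39355 = 140093$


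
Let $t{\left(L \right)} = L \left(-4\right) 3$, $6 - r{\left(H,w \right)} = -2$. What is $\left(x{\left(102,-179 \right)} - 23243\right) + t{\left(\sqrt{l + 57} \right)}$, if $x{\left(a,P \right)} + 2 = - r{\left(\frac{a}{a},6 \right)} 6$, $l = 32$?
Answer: $-23293 - 12 \sqrt{89} \approx -23406.0$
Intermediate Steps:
$r{\left(H,w \right)} = 8$ ($r{\left(H,w \right)} = 6 - -2 = 6 + 2 = 8$)
$x{\left(a,P \right)} = -50$ ($x{\left(a,P \right)} = -2 + \left(-1\right) 8 \cdot 6 = -2 - 48 = -50$)
$t{\left(L \right)} = - 12 L$ ($t{\left(L \right)} = - 4 L 3 = - 12 L$)
$\left(x{\left(102,-179 \right)} - 23243\right) + t{\left(\sqrt{l + 57} \right)} = \left(-50 - 23243\right) - 12 \sqrt{32 + 57} = -23293 - 12 \sqrt{89}$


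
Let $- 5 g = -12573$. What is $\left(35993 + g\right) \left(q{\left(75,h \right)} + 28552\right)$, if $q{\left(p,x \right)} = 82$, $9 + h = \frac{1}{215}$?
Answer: $\frac{5513133092}{5} \approx 1.1026 \cdot 10^{9}$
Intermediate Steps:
$h = - \frac{1934}{215}$ ($h = -9 + \frac{1}{215} = - \frac{1934}{215} \approx -8.9953$)
$g = \frac{12573}{5}$ ($g = \left(- \frac{1}{5}\right) \left(-12573\right) = \frac{12573}{5} \approx 2514.6$)
$\left(35993 + g\right) \left(q{\left(75,h \right)} + 28552\right) = \left(35993 + \frac{12573}{5}\right) \left(82 + 28552\right) = \frac{192538}{5} \cdot 28634 = \frac{5513133092}{5}$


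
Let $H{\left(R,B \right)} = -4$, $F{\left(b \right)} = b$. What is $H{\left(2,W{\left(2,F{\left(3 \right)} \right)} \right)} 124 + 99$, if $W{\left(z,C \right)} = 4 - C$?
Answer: $-397$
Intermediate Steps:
$H{\left(2,W{\left(2,F{\left(3 \right)} \right)} \right)} 124 + 99 = \left(-4\right) 124 + 99 = -496 + 99 = -397$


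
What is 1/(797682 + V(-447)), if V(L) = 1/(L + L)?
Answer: 894/713127707 ≈ 1.2536e-6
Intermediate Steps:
V(L) = 1/(2*L)
1/(797682 + V(-447)) = 1/(797682 + (1/2)/(-447)) = 1/(797682 + (1/2)*(-1/447)) = 1/(797682 - 1/894) = 1/(713127707/894) = 894/713127707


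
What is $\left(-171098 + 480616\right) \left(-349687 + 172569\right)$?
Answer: $-54821209124$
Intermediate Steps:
$\left(-171098 + 480616\right) \left(-349687 + 172569\right) = 309518 \left(-177118\right) = -54821209124$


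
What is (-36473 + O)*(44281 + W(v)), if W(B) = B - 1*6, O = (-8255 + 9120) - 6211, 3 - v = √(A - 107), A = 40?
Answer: -1851661682 + 41819*I*√67 ≈ -1.8517e+9 + 3.423e+5*I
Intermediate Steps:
v = 3 - I*√67 (v = 3 - √(40 - 107) = 3 - √(-67) = 3 - I*√67 ≈ 3.0 - 8.1853*I)
O = -5346 (O = 865 - 6211 = -5346)
W(B) = -6 + B (W(B) = B - 6 = -6 + B)
(-36473 + O)*(44281 + W(v)) = (-36473 - 5346)*(44281 + (-6 + (3 - I*√67))) = -41819*(44281 + (-3 - I*√67)) = -41819*(44278 - I*√67) = -1851661682 + 41819*I*√67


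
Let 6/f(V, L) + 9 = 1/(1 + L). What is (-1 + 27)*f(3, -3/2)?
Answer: -156/11 ≈ -14.182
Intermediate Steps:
f(V, L) = 6/(-9 + 1/(1 + L))
(-1 + 27)*f(3, -3/2) = (-1 + 27)*(6*(-1 - (-3)/2)/(8 + 9*(-3/2))) = 26*(6*(-1 - (-3)/2)/(8 + 9*(-3*1/2))) = 26*(6*(-1 - 1*(-3/2))/(8 + 9*(-3/2))) = 26*(6*(-1 + 3/2)/(8 - 27/2)) = 26*(6*(1/2)/(-11/2)) = 26*(6*(-2/11)*(1/2)) = 26*(-6/11) = -156/11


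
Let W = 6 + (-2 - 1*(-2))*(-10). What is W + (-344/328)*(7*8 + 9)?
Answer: -2549/41 ≈ -62.171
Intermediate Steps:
W = 6 (W = 6 + (-2 + 2)*(-10) = 6 + 0*(-10) = 6 + 0 = 6)
W + (-344/328)*(7*8 + 9) = 6 + (-344/328)*(7*8 + 9) = 6 + (-344*1/328)*(56 + 9) = 6 - 43/41*65 = 6 - 2795/41 = -2549/41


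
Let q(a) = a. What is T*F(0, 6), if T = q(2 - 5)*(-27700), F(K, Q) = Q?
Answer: 498600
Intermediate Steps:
T = 83100 (T = (2 - 5)*(-27700) = -3*(-27700) = 83100)
T*F(0, 6) = 83100*6 = 498600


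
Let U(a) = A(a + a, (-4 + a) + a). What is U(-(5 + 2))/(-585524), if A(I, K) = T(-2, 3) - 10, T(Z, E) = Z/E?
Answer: 8/439143 ≈ 1.8217e-5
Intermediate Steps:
A(I, K) = -32/3 (A(I, K) = -2/3 - 10 = -2*⅓ - 10 = -⅔ - 10 = -32/3)
U(a) = -32/3
U(-(5 + 2))/(-585524) = -32/3/(-585524) = -32/3*(-1/585524) = 8/439143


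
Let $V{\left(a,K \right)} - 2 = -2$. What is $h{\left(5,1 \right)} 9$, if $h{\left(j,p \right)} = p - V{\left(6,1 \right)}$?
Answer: $9$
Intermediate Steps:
$V{\left(a,K \right)} = 0$ ($V{\left(a,K \right)} = 2 - 2 = 0$)
$h{\left(j,p \right)} = p$ ($h{\left(j,p \right)} = p - 0 = p + 0 = p$)
$h{\left(5,1 \right)} 9 = 1 \cdot 9 = 9$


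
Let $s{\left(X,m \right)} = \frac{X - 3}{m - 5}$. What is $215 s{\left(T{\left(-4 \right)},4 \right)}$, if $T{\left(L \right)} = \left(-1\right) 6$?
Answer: $1935$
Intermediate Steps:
$T{\left(L \right)} = -6$
$s{\left(X,m \right)} = \frac{-3 + X}{-5 + m}$
$215 s{\left(T{\left(-4 \right)},4 \right)} = 215 \frac{-3 - 6}{-5 + 4} = 215 \frac{1}{-1} \left(-9\right) = 215 \left(\left(-1\right) \left(-9\right)\right) = 215 \cdot 9 = 1935$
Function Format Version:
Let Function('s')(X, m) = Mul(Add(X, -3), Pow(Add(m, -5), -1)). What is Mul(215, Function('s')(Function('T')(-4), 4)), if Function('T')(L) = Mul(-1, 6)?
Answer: 1935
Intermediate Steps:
Function('T')(L) = -6
Function('s')(X, m) = Mul(Pow(Add(-5, m), -1), Add(-3, X)) (Function('s')(X, m) = Mul(Add(-3, X), Pow(Add(-5, m), -1)) = Mul(Pow(Add(-5, m), -1), Add(-3, X)))
Mul(215, Function('s')(Function('T')(-4), 4)) = Mul(215, Mul(Pow(Add(-5, 4), -1), Add(-3, -6))) = Mul(215, Mul(Pow(-1, -1), -9)) = Mul(215, Mul(-1, -9)) = Mul(215, 9) = 1935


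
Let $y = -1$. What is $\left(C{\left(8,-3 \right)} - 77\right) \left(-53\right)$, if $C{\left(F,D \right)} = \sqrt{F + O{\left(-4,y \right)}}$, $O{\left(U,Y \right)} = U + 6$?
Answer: $4081 - 53 \sqrt{10} \approx 3913.4$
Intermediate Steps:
$O{\left(U,Y \right)} = 6 + U$
$C{\left(F,D \right)} = \sqrt{2 + F}$ ($C{\left(F,D \right)} = \sqrt{F + \left(6 - 4\right)} = \sqrt{F + 2} = \sqrt{2 + F}$)
$\left(C{\left(8,-3 \right)} - 77\right) \left(-53\right) = \left(\sqrt{2 + 8} - 77\right) \left(-53\right) = \left(\sqrt{10} - 77\right) \left(-53\right) = \left(-77 + \sqrt{10}\right) \left(-53\right) = 4081 - 53 \sqrt{10}$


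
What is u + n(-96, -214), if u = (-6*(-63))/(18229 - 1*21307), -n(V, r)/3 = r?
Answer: 36587/57 ≈ 641.88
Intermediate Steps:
n(V, r) = -3*r
u = -7/57 (u = 378/(18229 - 21307) = 378/(-3078) = 378*(-1/3078) = -7/57 ≈ -0.12281)
u + n(-96, -214) = -7/57 - 3*(-214) = -7/57 + 642 = 36587/57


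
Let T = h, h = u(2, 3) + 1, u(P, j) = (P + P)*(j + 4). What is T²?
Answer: 841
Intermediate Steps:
u(P, j) = 2*P*(4 + j) (u(P, j) = (2*P)*(4 + j) = 2*P*(4 + j))
h = 29 (h = 2*2*(4 + 3) + 1 = 2*2*7 + 1 = 28 + 1 = 29)
T = 29
T² = 29² = 841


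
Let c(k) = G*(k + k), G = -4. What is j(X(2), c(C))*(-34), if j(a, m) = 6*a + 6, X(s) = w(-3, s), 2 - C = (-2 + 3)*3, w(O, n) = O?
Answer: 408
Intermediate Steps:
C = -1 (C = 2 - (-2 + 3)*3 = 2 - 3 = -1)
c(k) = -8*k (c(k) = -4*(k + k) = -8*k)
X(s) = -3
j(a, m) = 6 + 6*a
j(X(2), c(C))*(-34) = (6 + 6*(-3))*(-34) = (6 - 18)*(-34) = -12*(-34) = 408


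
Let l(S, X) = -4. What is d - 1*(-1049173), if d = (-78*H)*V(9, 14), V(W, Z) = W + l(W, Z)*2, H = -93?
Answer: 1056427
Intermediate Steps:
V(W, Z) = -8 + W (V(W, Z) = W - 4*2 = W - 8 = -8 + W)
d = 7254 (d = (-78*(-93))*(-8 + 9) = 7254*1 = 7254)
d - 1*(-1049173) = 7254 - 1*(-1049173) = 7254 + 1049173 = 1056427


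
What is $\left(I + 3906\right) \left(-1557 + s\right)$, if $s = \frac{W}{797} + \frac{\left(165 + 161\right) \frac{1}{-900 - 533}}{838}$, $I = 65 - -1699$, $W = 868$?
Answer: $- \frac{4221690557881860}{478540319} \approx -8.822 \cdot 10^{6}$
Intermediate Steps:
$I = 1764$ ($I = 65 + 1699 = 1764$)
$s = \frac{521040725}{478540319}$ ($s = \frac{868}{797} + \frac{\left(165 + 161\right) \frac{1}{-900 - 533}}{838} = 868 \cdot \frac{1}{797} + \frac{326}{-1433} \cdot \frac{1}{838} = \frac{868}{797} + 326 \left(- \frac{1}{1433}\right) \frac{1}{838} = \frac{868}{797} - \frac{163}{600427} = \frac{521040725}{478540319} \approx 1.0888$)
$\left(I + 3906\right) \left(-1557 + s\right) = \left(1764 + 3906\right) \left(-1557 + \frac{521040725}{478540319}\right) = 5670 \left(- \frac{744566235958}{478540319}\right) = - \frac{4221690557881860}{478540319}$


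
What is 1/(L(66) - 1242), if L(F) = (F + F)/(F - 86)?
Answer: -5/6243 ≈ -0.00080090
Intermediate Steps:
L(F) = 2*F/(-86 + F) (L(F) = (2*F)/(-86 + F) = 2*F/(-86 + F))
1/(L(66) - 1242) = 1/(2*66/(-86 + 66) - 1242) = 1/(2*66/(-20) - 1242) = 1/(2*66*(-1/20) - 1242) = 1/(-33/5 - 1242) = 1/(-6243/5) = -5/6243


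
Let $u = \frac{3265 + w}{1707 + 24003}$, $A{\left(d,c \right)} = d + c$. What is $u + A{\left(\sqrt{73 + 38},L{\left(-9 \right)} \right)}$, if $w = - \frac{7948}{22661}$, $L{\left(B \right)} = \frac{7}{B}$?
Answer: $- \frac{1137492739}{1747842930} + \sqrt{111} \approx 9.8849$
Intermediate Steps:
$w = - \frac{7948}{22661}$ ($w = \left(-7948\right) \frac{1}{22661} = - \frac{7948}{22661} \approx -0.35073$)
$A{\left(d,c \right)} = c + d$
$u = \frac{73980217}{582614310}$ ($u = \frac{3265 - \frac{7948}{22661}}{1707 + 24003} = \frac{73980217}{22661 \cdot 25710} = \frac{73980217}{22661} \cdot \frac{1}{25710} = \frac{73980217}{582614310} \approx 0.12698$)
$u + A{\left(\sqrt{73 + 38},L{\left(-9 \right)} \right)} = \frac{73980217}{582614310} + \left(\frac{7}{-9} + \sqrt{73 + 38}\right) = \frac{73980217}{582614310} + \left(7 \left(- \frac{1}{9}\right) + \sqrt{111}\right) = \frac{73980217}{582614310} - \left(\frac{7}{9} - \sqrt{111}\right) = - \frac{1137492739}{1747842930} + \sqrt{111}$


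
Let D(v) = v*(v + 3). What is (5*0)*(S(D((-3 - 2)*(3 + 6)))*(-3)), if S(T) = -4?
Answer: 0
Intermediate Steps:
D(v) = v*(3 + v)
(5*0)*(S(D((-3 - 2)*(3 + 6)))*(-3)) = (5*0)*(-4*(-3)) = 0*12 = 0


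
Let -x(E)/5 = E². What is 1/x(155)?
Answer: -1/120125 ≈ -8.3247e-6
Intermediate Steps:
x(E) = -5*E²
1/x(155) = 1/(-5*155²) = 1/(-5*24025) = 1/(-120125) = -1/120125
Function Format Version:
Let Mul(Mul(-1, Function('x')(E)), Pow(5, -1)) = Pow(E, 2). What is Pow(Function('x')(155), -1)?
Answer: Rational(-1, 120125) ≈ -8.3247e-6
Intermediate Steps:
Function('x')(E) = Mul(-5, Pow(E, 2))
Pow(Function('x')(155), -1) = Pow(Mul(-5, Pow(155, 2)), -1) = Pow(Mul(-5, 24025), -1) = Pow(-120125, -1) = Rational(-1, 120125)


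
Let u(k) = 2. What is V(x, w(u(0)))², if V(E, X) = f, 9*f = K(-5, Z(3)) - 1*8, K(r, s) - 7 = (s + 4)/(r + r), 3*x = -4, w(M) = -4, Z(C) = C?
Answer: 289/8100 ≈ 0.035679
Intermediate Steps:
x = -4/3 (x = (⅓)*(-4) = -4/3 ≈ -1.3333)
K(r, s) = 7 + (4 + s)/(2*r) (K(r, s) = 7 + (s + 4)/(r + r) = 7 + (4 + s)/((2*r)) = 7 + (4 + s)*(1/(2*r)) = 7 + (4 + s)/(2*r))
f = -17/90 (f = ((½)*(4 + 3 + 14*(-5))/(-5) - 1*8)/9 = ((½)*(-⅕)*(4 + 3 - 70) - 8)/9 = ((½)*(-⅕)*(-63) - 8)/9 = (63/10 - 8)/9 = (⅑)*(-17/10) = -17/90 ≈ -0.18889)
V(E, X) = -17/90
V(x, w(u(0)))² = (-17/90)² = 289/8100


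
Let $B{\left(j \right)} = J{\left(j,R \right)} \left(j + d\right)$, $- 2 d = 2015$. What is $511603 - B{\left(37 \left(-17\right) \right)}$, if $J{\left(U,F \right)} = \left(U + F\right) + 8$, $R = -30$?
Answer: $- \frac{1107517}{2} \approx -5.5376 \cdot 10^{5}$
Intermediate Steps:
$d = - \frac{2015}{2}$ ($d = \left(- \frac{1}{2}\right) 2015 = - \frac{2015}{2} \approx -1007.5$)
$J{\left(U,F \right)} = 8 + F + U$ ($J{\left(U,F \right)} = \left(F + U\right) + 8 = 8 + F + U$)
$B{\left(j \right)} = \left(-22 + j\right) \left(- \frac{2015}{2} + j\right)$ ($B{\left(j \right)} = \left(8 - 30 + j\right) \left(j - \frac{2015}{2}\right) = \left(-22 + j\right) \left(- \frac{2015}{2} + j\right)$)
$511603 - B{\left(37 \left(-17\right) \right)} = 511603 - \frac{\left(-2015 + 2 \cdot 37 \left(-17\right)\right) \left(-22 + 37 \left(-17\right)\right)}{2} = 511603 - \frac{\left(-2015 + 2 \left(-629\right)\right) \left(-22 - 629\right)}{2} = 511603 - \frac{1}{2} \left(-2015 - 1258\right) \left(-651\right) = 511603 - \frac{1}{2} \left(-3273\right) \left(-651\right) = 511603 - \frac{2130723}{2} = - \frac{1107517}{2}$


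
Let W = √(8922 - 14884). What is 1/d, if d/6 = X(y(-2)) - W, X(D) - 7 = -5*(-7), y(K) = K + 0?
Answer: 7/7726 + I*√5962/46356 ≈ 0.00090603 + 0.0016657*I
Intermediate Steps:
y(K) = K
X(D) = 42 (X(D) = 7 - 5*(-7) = 7 + 35 = 42)
W = I*√5962 (W = √(-5962) = I*√5962 ≈ 77.214*I)
d = 252 - 6*I*√5962 (d = 6*(42 - I*√5962) = 252 - 6*I*√5962 ≈ 252.0 - 463.28*I)
1/d = 1/(252 - 6*I*√5962)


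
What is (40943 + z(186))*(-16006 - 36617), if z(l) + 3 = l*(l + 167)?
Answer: -5609506554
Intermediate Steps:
z(l) = -3 + l*(167 + l) (z(l) = -3 + l*(l + 167) = -3 + l*(167 + l))
(40943 + z(186))*(-16006 - 36617) = (40943 + (-3 + 186² + 167*186))*(-16006 - 36617) = (40943 + (-3 + 34596 + 31062))*(-52623) = (40943 + 65655)*(-52623) = 106598*(-52623) = -5609506554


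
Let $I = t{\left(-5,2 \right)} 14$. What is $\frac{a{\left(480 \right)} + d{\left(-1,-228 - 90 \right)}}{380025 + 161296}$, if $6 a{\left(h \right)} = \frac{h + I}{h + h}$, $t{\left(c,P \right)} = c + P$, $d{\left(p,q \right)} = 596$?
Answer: $\frac{572233}{519668160} \approx 0.0011012$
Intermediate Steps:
$t{\left(c,P \right)} = P + c$
$I = -42$ ($I = \left(2 - 5\right) 14 = \left(-3\right) 14 = -42$)
$a{\left(h \right)} = \frac{-42 + h}{12 h}$ ($a{\left(h \right)} = \frac{\left(h - 42\right) \frac{1}{h + h}}{6} = \frac{\left(-42 + h\right) \frac{1}{2 h}}{6} = \frac{\frac{1}{2} \frac{1}{h} \left(-42 + h\right)}{6} = \frac{-42 + h}{12 h}$)
$\frac{a{\left(480 \right)} + d{\left(-1,-228 - 90 \right)}}{380025 + 161296} = \frac{\frac{-42 + 480}{12 \cdot 480} + 596}{380025 + 161296} = \frac{\frac{1}{12} \cdot \frac{1}{480} \cdot 438 + 596}{541321} = \left(\frac{73}{960} + 596\right) \frac{1}{541321} = \frac{572233}{960} \cdot \frac{1}{541321} = \frac{572233}{519668160}$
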